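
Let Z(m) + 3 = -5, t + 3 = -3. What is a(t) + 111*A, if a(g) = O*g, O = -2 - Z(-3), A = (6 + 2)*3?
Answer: 2628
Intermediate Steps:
t = -6 (t = -3 - 3 = -6)
Z(m) = -8 (Z(m) = -3 - 5 = -8)
A = 24 (A = 8*3 = 24)
O = 6 (O = -2 - 1*(-8) = -2 + 8 = 6)
a(g) = 6*g
a(t) + 111*A = 6*(-6) + 111*24 = -36 + 2664 = 2628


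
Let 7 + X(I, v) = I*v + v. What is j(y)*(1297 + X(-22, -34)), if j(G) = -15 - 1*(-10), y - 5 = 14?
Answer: -10020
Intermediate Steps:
X(I, v) = -7 + v + I*v (X(I, v) = -7 + (I*v + v) = -7 + (v + I*v) = -7 + v + I*v)
y = 19 (y = 5 + 14 = 19)
j(G) = -5 (j(G) = -15 + 10 = -5)
j(y)*(1297 + X(-22, -34)) = -5*(1297 + (-7 - 34 - 22*(-34))) = -5*(1297 + (-7 - 34 + 748)) = -5*(1297 + 707) = -5*2004 = -10020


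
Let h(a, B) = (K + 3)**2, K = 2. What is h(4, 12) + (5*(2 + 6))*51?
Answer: 2065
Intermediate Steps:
h(a, B) = 25 (h(a, B) = (2 + 3)**2 = 5**2 = 25)
h(4, 12) + (5*(2 + 6))*51 = 25 + (5*(2 + 6))*51 = 25 + (5*8)*51 = 25 + 40*51 = 25 + 2040 = 2065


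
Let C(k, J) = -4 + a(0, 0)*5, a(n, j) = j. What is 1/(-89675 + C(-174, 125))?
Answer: -1/89679 ≈ -1.1151e-5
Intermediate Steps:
C(k, J) = -4 (C(k, J) = -4 + 0*5 = -4 + 0 = -4)
1/(-89675 + C(-174, 125)) = 1/(-89675 - 4) = 1/(-89679) = -1/89679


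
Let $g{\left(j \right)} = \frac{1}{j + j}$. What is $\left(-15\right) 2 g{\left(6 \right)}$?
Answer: $- \frac{5}{2} \approx -2.5$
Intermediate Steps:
$g{\left(j \right)} = \frac{1}{2 j}$
$\left(-15\right) 2 g{\left(6 \right)} = \left(-15\right) 2 \frac{1}{2 \cdot 6} = - 30 \cdot \frac{1}{2} \cdot \frac{1}{6} = \left(-30\right) \frac{1}{12} = - \frac{5}{2}$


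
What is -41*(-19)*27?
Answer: 21033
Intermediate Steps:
-41*(-19)*27 = 779*27 = 21033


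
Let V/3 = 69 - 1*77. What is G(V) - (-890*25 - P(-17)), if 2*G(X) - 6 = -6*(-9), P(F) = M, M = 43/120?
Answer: 2673643/120 ≈ 22280.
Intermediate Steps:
M = 43/120 (M = 43*(1/120) = 43/120 ≈ 0.35833)
V = -24 (V = 3*(69 - 1*77) = 3*(69 - 77) = 3*(-8) = -24)
P(F) = 43/120
G(X) = 30 (G(X) = 3 + (-6*(-9))/2 = 3 + (½)*54 = 3 + 27 = 30)
G(V) - (-890*25 - P(-17)) = 30 - (-890*25 - 1*43/120) = 30 - (-22250 - 43/120) = 30 - 1*(-2670043/120) = 30 + 2670043/120 = 2673643/120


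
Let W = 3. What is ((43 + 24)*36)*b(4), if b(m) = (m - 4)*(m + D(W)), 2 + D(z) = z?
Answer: 0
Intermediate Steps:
D(z) = -2 + z
b(m) = (1 + m)*(-4 + m) (b(m) = (m - 4)*(m + (-2 + 3)) = (-4 + m)*(m + 1) = (-4 + m)*(1 + m) = (1 + m)*(-4 + m))
((43 + 24)*36)*b(4) = ((43 + 24)*36)*(-4 + 4² - 3*4) = (67*36)*(-4 + 16 - 12) = 2412*0 = 0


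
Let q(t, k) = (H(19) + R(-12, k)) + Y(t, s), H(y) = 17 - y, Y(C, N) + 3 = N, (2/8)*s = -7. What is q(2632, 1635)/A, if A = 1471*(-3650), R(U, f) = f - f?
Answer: 33/5369150 ≈ 6.1462e-6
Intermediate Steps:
s = -28 (s = 4*(-7) = -28)
Y(C, N) = -3 + N
R(U, f) = 0
A = -5369150
q(t, k) = -33 (q(t, k) = ((17 - 1*19) + 0) + (-3 - 28) = ((17 - 19) + 0) - 31 = (-2 + 0) - 31 = -2 - 31 = -33)
q(2632, 1635)/A = -33/(-5369150) = -33*(-1/5369150) = 33/5369150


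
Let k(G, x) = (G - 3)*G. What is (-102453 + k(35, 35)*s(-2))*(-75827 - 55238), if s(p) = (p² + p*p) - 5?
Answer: 12987624045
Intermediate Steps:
s(p) = -5 + 2*p² (s(p) = (p² + p²) - 5 = 2*p² - 5 = -5 + 2*p²)
k(G, x) = G*(-3 + G) (k(G, x) = (-3 + G)*G = G*(-3 + G))
(-102453 + k(35, 35)*s(-2))*(-75827 - 55238) = (-102453 + (35*(-3 + 35))*(-5 + 2*(-2)²))*(-75827 - 55238) = (-102453 + (35*32)*(-5 + 2*4))*(-131065) = (-102453 + 1120*(-5 + 8))*(-131065) = (-102453 + 1120*3)*(-131065) = (-102453 + 3360)*(-131065) = -99093*(-131065) = 12987624045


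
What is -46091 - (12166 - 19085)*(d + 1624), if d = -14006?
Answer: -85717149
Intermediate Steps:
-46091 - (12166 - 19085)*(d + 1624) = -46091 - (12166 - 19085)*(-14006 + 1624) = -46091 - (-6919)*(-12382) = -46091 - 1*85671058 = -46091 - 85671058 = -85717149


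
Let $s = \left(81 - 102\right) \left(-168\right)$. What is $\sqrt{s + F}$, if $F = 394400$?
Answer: $2 \sqrt{99482} \approx 630.82$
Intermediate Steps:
$s = 3528$ ($s = \left(-21\right) \left(-168\right) = 3528$)
$\sqrt{s + F} = \sqrt{3528 + 394400} = \sqrt{397928} = 2 \sqrt{99482}$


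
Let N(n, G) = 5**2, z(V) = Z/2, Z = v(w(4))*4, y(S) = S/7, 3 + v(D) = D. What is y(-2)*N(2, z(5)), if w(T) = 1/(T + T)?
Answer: -50/7 ≈ -7.1429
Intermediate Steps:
w(T) = 1/(2*T)
v(D) = -3 + D
y(S) = S/7 (y(S) = S*(1/7) = S/7)
Z = -23/2 (Z = (-3 + (1/2)/4)*4 = (-3 + (1/2)*(1/4))*4 = (-3 + 1/8)*4 = -23/8*4 = -23/2 ≈ -11.500)
z(V) = -23/4 (z(V) = -23/2/2 = -23/2*1/2 = -23/4)
N(n, G) = 25
y(-2)*N(2, z(5)) = ((1/7)*(-2))*25 = -2/7*25 = -50/7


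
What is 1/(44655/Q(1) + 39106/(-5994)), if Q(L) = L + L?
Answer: 5994/133791929 ≈ 4.4801e-5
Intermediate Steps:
Q(L) = 2*L
1/(44655/Q(1) + 39106/(-5994)) = 1/(44655/((2*1)) + 39106/(-5994)) = 1/(44655/2 + 39106*(-1/5994)) = 1/(44655*(½) - 19553/2997) = 1/(44655/2 - 19553/2997) = 1/(133791929/5994) = 5994/133791929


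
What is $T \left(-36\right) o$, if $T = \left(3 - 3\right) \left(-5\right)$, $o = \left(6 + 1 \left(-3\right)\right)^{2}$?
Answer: $0$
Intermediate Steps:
$o = 9$ ($o = \left(6 - 3\right)^{2} = 3^{2} = 9$)
$T = 0$ ($T = 0 \left(-5\right) = 0$)
$T \left(-36\right) o = 0 \left(-36\right) 9 = 0 \cdot 9 = 0$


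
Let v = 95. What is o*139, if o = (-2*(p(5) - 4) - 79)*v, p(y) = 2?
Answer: -990375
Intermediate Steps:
o = -7125 (o = (-2*(2 - 4) - 79)*95 = (-2*(-2) - 79)*95 = (4 - 79)*95 = -75*95 = -7125)
o*139 = -7125*139 = -990375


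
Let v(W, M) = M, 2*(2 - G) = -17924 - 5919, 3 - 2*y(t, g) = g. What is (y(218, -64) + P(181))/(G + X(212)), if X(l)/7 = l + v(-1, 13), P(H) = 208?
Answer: 161/8999 ≈ 0.017891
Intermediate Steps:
y(t, g) = 3/2 - g/2
G = 23847/2 (G = 2 - (-17924 - 5919)/2 = 2 - ½*(-23843) = 2 + 23843/2 = 23847/2 ≈ 11924.)
X(l) = 91 + 7*l (X(l) = 7*(l + 13) = 7*(13 + l) = 91 + 7*l)
(y(218, -64) + P(181))/(G + X(212)) = ((3/2 - ½*(-64)) + 208)/(23847/2 + (91 + 7*212)) = ((3/2 + 32) + 208)/(23847/2 + (91 + 1484)) = (67/2 + 208)/(23847/2 + 1575) = 483/(2*(26997/2)) = (483/2)*(2/26997) = 161/8999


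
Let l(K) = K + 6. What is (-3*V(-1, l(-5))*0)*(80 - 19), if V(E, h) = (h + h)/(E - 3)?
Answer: 0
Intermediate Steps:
l(K) = 6 + K
V(E, h) = 2*h/(-3 + E) (V(E, h) = (2*h)/(-3 + E) = 2*h/(-3 + E))
(-3*V(-1, l(-5))*0)*(80 - 19) = (-6*(6 - 5)/(-3 - 1)*0)*(80 - 19) = (-6/(-4)*0)*61 = (-6*(-1)/4*0)*61 = (-3*(-1/2)*0)*61 = ((3/2)*0)*61 = 0*61 = 0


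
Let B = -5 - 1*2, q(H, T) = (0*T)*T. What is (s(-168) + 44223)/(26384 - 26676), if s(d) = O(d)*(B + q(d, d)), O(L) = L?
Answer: -45399/292 ≈ -155.48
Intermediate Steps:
q(H, T) = 0 (q(H, T) = 0*T = 0)
B = -7 (B = -5 - 2 = -7)
s(d) = -7*d (s(d) = d*(-7 + 0) = d*(-7) = -7*d)
(s(-168) + 44223)/(26384 - 26676) = (-7*(-168) + 44223)/(26384 - 26676) = (1176 + 44223)/(-292) = 45399*(-1/292) = -45399/292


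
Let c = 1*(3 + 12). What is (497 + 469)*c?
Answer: 14490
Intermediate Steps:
c = 15 (c = 1*15 = 15)
(497 + 469)*c = (497 + 469)*15 = 966*15 = 14490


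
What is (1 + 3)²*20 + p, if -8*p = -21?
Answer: 2581/8 ≈ 322.63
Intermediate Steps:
p = 21/8 (p = -⅛*(-21) = 21/8 ≈ 2.6250)
(1 + 3)²*20 + p = (1 + 3)²*20 + 21/8 = 4²*20 + 21/8 = 16*20 + 21/8 = 320 + 21/8 = 2581/8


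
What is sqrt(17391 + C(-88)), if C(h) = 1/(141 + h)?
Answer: 2*sqrt(12212843)/53 ≈ 131.88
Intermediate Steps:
sqrt(17391 + C(-88)) = sqrt(17391 + 1/(141 - 88)) = sqrt(17391 + 1/53) = sqrt(921724/53) = 2*sqrt(12212843)/53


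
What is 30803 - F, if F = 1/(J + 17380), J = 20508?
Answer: 1167064063/37888 ≈ 30803.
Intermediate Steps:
F = 1/37888 (F = 1/(20508 + 17380) = 1/37888 ≈ 2.6394e-5)
30803 - F = 30803 - 1*1/37888 = 30803 - 1/37888 = 1167064063/37888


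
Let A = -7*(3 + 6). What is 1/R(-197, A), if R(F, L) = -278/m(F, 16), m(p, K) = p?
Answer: 197/278 ≈ 0.70863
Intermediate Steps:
A = -63 (A = -7*9 = -63)
R(F, L) = -278/F
1/R(-197, A) = 1/(-278/(-197)) = 1/(-278*(-1/197)) = 1/(278/197) = 197/278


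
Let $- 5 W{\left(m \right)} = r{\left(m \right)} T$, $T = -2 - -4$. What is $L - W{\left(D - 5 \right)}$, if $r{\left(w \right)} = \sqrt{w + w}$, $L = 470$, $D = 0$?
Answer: $470 + \frac{2 i \sqrt{10}}{5} \approx 470.0 + 1.2649 i$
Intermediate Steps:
$T = 2$ ($T = -2 + 4 = 2$)
$r{\left(w \right)} = \sqrt{2} \sqrt{w}$ ($r{\left(w \right)} = \sqrt{2 w} = \sqrt{2} \sqrt{w}$)
$W{\left(m \right)} = - \frac{2 \sqrt{2} \sqrt{m}}{5}$ ($W{\left(m \right)} = - \frac{\sqrt{2} \sqrt{m} 2}{5} = - \frac{2 \sqrt{2} \sqrt{m}}{5}$)
$L - W{\left(D - 5 \right)} = 470 - - \frac{2 \sqrt{2} \sqrt{0 - 5}}{5} = 470 - - \frac{2 \sqrt{2} \sqrt{-5}}{5} = 470 - - \frac{2 \sqrt{2} i \sqrt{5}}{5} = 470 - - \frac{2 i \sqrt{10}}{5} = 470 + \frac{2 i \sqrt{10}}{5}$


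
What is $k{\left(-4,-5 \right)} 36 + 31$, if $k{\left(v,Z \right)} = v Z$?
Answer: $751$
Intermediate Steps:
$k{\left(v,Z \right)} = Z v$
$k{\left(-4,-5 \right)} 36 + 31 = \left(-5\right) \left(-4\right) 36 + 31 = 20 \cdot 36 + 31 = 720 + 31 = 751$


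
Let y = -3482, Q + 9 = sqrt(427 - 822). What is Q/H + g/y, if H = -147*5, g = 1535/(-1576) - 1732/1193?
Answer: 20757652243/1603952519120 - I*sqrt(395)/735 ≈ 0.012942 - 0.02704*I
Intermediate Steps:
g = -4560887/1880168 (g = 1535*(-1/1576) - 1732*1/1193 = -1535/1576 - 1732/1193 = -4560887/1880168 ≈ -2.4258)
Q = -9 + I*sqrt(395) (Q = -9 + sqrt(427 - 822) = -9 + sqrt(-395) = -9 + I*sqrt(395) ≈ -9.0 + 19.875*I)
H = -735
Q/H + g/y = (-9 + I*sqrt(395))/(-735) - 4560887/1880168/(-3482) = (-9 + I*sqrt(395))*(-1/735) - 4560887/1880168*(-1/3482) = (3/245 - I*sqrt(395)/735) + 4560887/6546744976 = 20757652243/1603952519120 - I*sqrt(395)/735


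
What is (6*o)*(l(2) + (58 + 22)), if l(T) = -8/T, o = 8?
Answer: 3648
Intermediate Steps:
(6*o)*(l(2) + (58 + 22)) = (6*8)*(-8/2 + (58 + 22)) = 48*(-8*½ + 80) = 48*(-4 + 80) = 48*76 = 3648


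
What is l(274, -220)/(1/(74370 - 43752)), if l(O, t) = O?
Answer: 8389332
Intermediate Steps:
l(274, -220)/(1/(74370 - 43752)) = 274/(1/(74370 - 43752)) = 274/(1/30618) = 274*30618 = 8389332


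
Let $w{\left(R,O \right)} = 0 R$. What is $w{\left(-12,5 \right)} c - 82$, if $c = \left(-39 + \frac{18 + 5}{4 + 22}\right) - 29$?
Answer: $-82$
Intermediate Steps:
$w{\left(R,O \right)} = 0$
$c = - \frac{1745}{26}$ ($c = \left(-39 + \frac{23}{26}\right) - 29 = - \frac{991}{26} - 29 = - \frac{1745}{26} \approx -67.115$)
$w{\left(-12,5 \right)} c - 82 = 0 \left(- \frac{1745}{26}\right) - 82 = 0 - 82 = -82$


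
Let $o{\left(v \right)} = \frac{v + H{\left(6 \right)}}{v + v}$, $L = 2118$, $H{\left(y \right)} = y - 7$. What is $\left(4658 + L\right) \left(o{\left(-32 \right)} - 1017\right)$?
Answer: $- \frac{55101585}{8} \approx -6.8877 \cdot 10^{6}$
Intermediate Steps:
$H{\left(y \right)} = -7 + y$
$o{\left(v \right)} = \frac{-1 + v}{2 v}$ ($o{\left(v \right)} = \frac{v + \left(-7 + 6\right)}{v + v} = \frac{v - 1}{2 v} = \left(-1 + v\right) \frac{1}{2 v} = \frac{-1 + v}{2 v}$)
$\left(4658 + L\right) \left(o{\left(-32 \right)} - 1017\right) = \left(4658 + 2118\right) \left(\frac{-1 - 32}{2 \left(-32\right)} - 1017\right) = 6776 \left(\frac{1}{2} \left(- \frac{1}{32}\right) \left(-33\right) - 1017\right) = 6776 \left(\frac{33}{64} - 1017\right) = 6776 \left(- \frac{65055}{64}\right) = - \frac{55101585}{8}$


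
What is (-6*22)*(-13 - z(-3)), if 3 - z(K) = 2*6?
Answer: 528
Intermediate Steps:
z(K) = -9 (z(K) = 3 - 2*6 = 3 - 1*12 = 3 - 12 = -9)
(-6*22)*(-13 - z(-3)) = (-6*22)*(-13 - 1*(-9)) = -132*(-13 + 9) = -132*(-4) = 528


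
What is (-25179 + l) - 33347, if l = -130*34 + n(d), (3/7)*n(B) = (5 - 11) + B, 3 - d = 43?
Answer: -189160/3 ≈ -63053.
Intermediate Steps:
d = -40 (d = 3 - 1*43 = 3 - 43 = -40)
n(B) = -14 + 7*B/3 (n(B) = 7*((5 - 11) + B)/3 = 7*(-6 + B)/3 = -14 + 7*B/3)
l = -13582/3 (l = -130*34 + (-14 + (7/3)*(-40)) = -4420 + (-14 - 280/3) = -4420 - 322/3 = -13582/3 ≈ -4527.3)
(-25179 + l) - 33347 = (-25179 - 13582/3) - 33347 = -89119/3 - 33347 = -189160/3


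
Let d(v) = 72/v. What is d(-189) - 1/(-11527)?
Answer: -92195/242067 ≈ -0.38087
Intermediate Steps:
d(-189) - 1/(-11527) = 72/(-189) - 1/(-11527) = 72*(-1/189) - 1*(-1/11527) = -8/21 + 1/11527 = -92195/242067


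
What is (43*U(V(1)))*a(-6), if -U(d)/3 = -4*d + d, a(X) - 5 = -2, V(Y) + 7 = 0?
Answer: -8127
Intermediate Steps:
V(Y) = -7 (V(Y) = -7 + 0 = -7)
a(X) = 3 (a(X) = 5 - 2 = 3)
U(d) = 9*d (U(d) = -3*(-4*d + d) = -(-9)*d = 9*d)
(43*U(V(1)))*a(-6) = (43*(9*(-7)))*3 = (43*(-63))*3 = -2709*3 = -8127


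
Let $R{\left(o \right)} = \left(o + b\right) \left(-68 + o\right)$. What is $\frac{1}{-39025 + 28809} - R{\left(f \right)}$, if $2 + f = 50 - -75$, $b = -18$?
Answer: $- \frac{58997401}{10216} \approx -5775.0$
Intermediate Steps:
$f = 123$ ($f = -2 + \left(50 - -75\right) = -2 + \left(50 + 75\right) = -2 + 125 = 123$)
$R{\left(o \right)} = \left(-68 + o\right) \left(-18 + o\right)$ ($R{\left(o \right)} = \left(o - 18\right) \left(-68 + o\right) = \left(-18 + o\right) \left(-68 + o\right) = \left(-68 + o\right) \left(-18 + o\right)$)
$\frac{1}{-39025 + 28809} - R{\left(f \right)} = \frac{1}{-39025 + 28809} - \left(1224 + 123^{2} - 10578\right) = \frac{1}{-10216} - \left(1224 + 15129 - 10578\right) = - \frac{1}{10216} - 5775 = - \frac{58997401}{10216}$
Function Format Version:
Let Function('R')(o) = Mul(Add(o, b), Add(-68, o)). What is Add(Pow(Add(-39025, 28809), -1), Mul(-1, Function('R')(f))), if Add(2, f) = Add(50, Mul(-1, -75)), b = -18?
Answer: Rational(-58997401, 10216) ≈ -5775.0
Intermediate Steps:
f = 123 (f = Add(-2, Add(50, Mul(-1, -75))) = Add(-2, Add(50, 75)) = Add(-2, 125) = 123)
Function('R')(o) = Mul(Add(-68, o), Add(-18, o)) (Function('R')(o) = Mul(Add(o, -18), Add(-68, o)) = Mul(Add(-18, o), Add(-68, o)) = Mul(Add(-68, o), Add(-18, o)))
Add(Pow(Add(-39025, 28809), -1), Mul(-1, Function('R')(f))) = Add(Pow(Add(-39025, 28809), -1), Mul(-1, Add(1224, Pow(123, 2), Mul(-86, 123)))) = Add(Pow(-10216, -1), Mul(-1, Add(1224, 15129, -10578))) = Add(Rational(-1, 10216), Mul(-1, 5775)) = Add(Rational(-1, 10216), -5775) = Rational(-58997401, 10216)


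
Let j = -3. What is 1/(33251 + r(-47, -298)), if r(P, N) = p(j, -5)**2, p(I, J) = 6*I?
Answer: 1/33575 ≈ 2.9784e-5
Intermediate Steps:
r(P, N) = 324 (r(P, N) = (6*(-3))**2 = (-18)**2 = 324)
1/(33251 + r(-47, -298)) = 1/(33251 + 324) = 1/33575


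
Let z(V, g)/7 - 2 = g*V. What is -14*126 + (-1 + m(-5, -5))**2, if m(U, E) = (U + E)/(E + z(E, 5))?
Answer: -12146112/6889 ≈ -1763.1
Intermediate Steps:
z(V, g) = 14 + 7*V*g (z(V, g) = 14 + 7*(g*V) = 14 + 7*(V*g) = 14 + 7*V*g)
m(U, E) = (E + U)/(14 + 36*E) (m(U, E) = (U + E)/(E + (14 + 7*E*5)) = (E + U)/(E + (14 + 35*E)) = (E + U)/(14 + 36*E))
-14*126 + (-1 + m(-5, -5))**2 = -14*126 + (-1 + (-5 - 5)/(2*(7 + 18*(-5))))**2 = -1764 + (-1 + (1/2)*(-10)/(7 - 90))**2 = -1764 + (-1 + (1/2)*(-10)/(-83))**2 = -1764 + (-1 + (1/2)*(-1/83)*(-10))**2 = -1764 + (-1 + 5/83)**2 = -1764 + (-78/83)**2 = -1764 + 6084/6889 = -12146112/6889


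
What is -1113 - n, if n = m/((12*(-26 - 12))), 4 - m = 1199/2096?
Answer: -354590501/318592 ≈ -1113.0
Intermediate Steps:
m = 7185/2096 (m = 4 - 1199/2096 = 7185/2096 ≈ 3.4280)
n = -2395/318592 (n = 7185/(2096*((12*(-26 - 12)))) = 7185/(2096*((12*(-38)))) = (7185/2096)/(-456) = (7185/2096)*(-1/456) = -2395/318592 ≈ -0.0075174)
-1113 - n = -1113 - 1*(-2395/318592) = -1113 + 2395/318592 = -354590501/318592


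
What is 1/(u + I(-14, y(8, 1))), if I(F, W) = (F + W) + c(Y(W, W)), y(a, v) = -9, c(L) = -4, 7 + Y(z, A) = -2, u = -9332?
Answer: -1/9359 ≈ -0.00010685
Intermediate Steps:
Y(z, A) = -9 (Y(z, A) = -7 - 2 = -9)
I(F, W) = -4 + F + W (I(F, W) = (F + W) - 4 = -4 + F + W)
1/(u + I(-14, y(8, 1))) = 1/(-9332 + (-4 - 14 - 9)) = 1/(-9332 - 27) = 1/(-9359) = -1/9359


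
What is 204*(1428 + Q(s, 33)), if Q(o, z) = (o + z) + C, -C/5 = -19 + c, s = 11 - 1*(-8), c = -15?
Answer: 336600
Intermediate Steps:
s = 19 (s = 11 + 8 = 19)
C = 170 (C = -5*(-19 - 15) = -5*(-34) = 170)
Q(o, z) = 170 + o + z (Q(o, z) = (o + z) + 170 = 170 + o + z)
204*(1428 + Q(s, 33)) = 204*(1428 + (170 + 19 + 33)) = 204*(1428 + 222) = 204*1650 = 336600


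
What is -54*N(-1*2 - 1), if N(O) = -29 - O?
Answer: 1404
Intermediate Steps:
-54*N(-1*2 - 1) = -54*(-29 - (-1*2 - 1)) = -54*(-29 - (-2 - 1)) = -54*(-29 - 1*(-3)) = -54*(-29 + 3) = -54*(-26) = 1404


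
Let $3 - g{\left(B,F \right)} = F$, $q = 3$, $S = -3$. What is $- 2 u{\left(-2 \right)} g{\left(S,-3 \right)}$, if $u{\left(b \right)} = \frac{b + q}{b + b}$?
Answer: $3$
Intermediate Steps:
$g{\left(B,F \right)} = 3 - F$
$u{\left(b \right)} = \frac{3 + b}{2 b}$ ($u{\left(b \right)} = \frac{b + 3}{b + b} = \frac{3 + b}{2 b}$)
$- 2 u{\left(-2 \right)} g{\left(S,-3 \right)} = - 2 \frac{3 - 2}{2 \left(-2\right)} \left(3 - -3\right) = - 2 \cdot \frac{1}{2} \left(- \frac{1}{2}\right) 1 \left(3 + 3\right) = \left(-2\right) \left(- \frac{1}{4}\right) 6 = \frac{1}{2} \cdot 6 = 3$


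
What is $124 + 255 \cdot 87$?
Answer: $22309$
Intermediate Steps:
$124 + 255 \cdot 87 = 124 + 22185 = 22309$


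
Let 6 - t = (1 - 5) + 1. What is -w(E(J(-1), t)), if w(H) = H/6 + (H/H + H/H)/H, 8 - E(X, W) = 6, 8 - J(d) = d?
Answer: -4/3 ≈ -1.3333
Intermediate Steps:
J(d) = 8 - d
t = 9 (t = 6 - ((1 - 5) + 1) = 6 - (-4 + 1) = 6 - 1*(-3) = 6 + 3 = 9)
E(X, W) = 2 (E(X, W) = 8 - 1*6 = 8 - 6 = 2)
w(H) = 2/H + H/6 (w(H) = H*(1/6) + (1 + 1)/H = H/6 + 2/H = 2/H + H/6)
-w(E(J(-1), t)) = -(2/2 + (1/6)*2) = -(2*(1/2) + 1/3) = -(1 + 1/3) = -1*4/3 = -4/3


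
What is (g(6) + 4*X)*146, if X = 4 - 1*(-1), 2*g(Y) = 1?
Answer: 2993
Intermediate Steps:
g(Y) = ½ (g(Y) = (½)*1 = ½)
X = 5 (X = 4 + 1 = 5)
(g(6) + 4*X)*146 = (½ + 4*5)*146 = (½ + 20)*146 = (41/2)*146 = 2993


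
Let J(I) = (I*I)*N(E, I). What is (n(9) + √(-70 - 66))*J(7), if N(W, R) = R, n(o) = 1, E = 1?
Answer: 343 + 686*I*√34 ≈ 343.0 + 4000.0*I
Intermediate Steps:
J(I) = I³ (J(I) = (I*I)*I = I²*I = I³)
(n(9) + √(-70 - 66))*J(7) = (1 + √(-70 - 66))*7³ = (1 + √(-136))*343 = (1 + 2*I*√34)*343 = 343 + 686*I*√34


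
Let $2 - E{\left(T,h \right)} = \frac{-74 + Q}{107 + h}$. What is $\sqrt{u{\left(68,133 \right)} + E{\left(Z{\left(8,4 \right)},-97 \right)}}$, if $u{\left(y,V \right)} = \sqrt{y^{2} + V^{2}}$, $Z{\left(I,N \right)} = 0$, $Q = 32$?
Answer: $\frac{\sqrt{155 + 25 \sqrt{22313}}}{5} \approx 12.473$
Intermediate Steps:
$u{\left(y,V \right)} = \sqrt{V^{2} + y^{2}}$
$E{\left(T,h \right)} = 2 + \frac{42}{107 + h}$ ($E{\left(T,h \right)} = 2 - \frac{-74 + 32}{107 + h} = 2 - - \frac{42}{107 + h} = 2 + \frac{42}{107 + h}$)
$\sqrt{u{\left(68,133 \right)} + E{\left(Z{\left(8,4 \right)},-97 \right)}} = \sqrt{\sqrt{133^{2} + 68^{2}} + \frac{2 \left(128 - 97\right)}{107 - 97}} = \sqrt{\sqrt{17689 + 4624} + 2 \cdot \frac{1}{10} \cdot 31} = \sqrt{\sqrt{22313} + 2 \cdot \frac{1}{10} \cdot 31} = \sqrt{\sqrt{22313} + \frac{31}{5}} = \sqrt{\frac{31}{5} + \sqrt{22313}}$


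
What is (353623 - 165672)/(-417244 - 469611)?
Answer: -187951/886855 ≈ -0.21193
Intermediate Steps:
(353623 - 165672)/(-417244 - 469611) = 187951/(-886855) = 187951*(-1/886855) = -187951/886855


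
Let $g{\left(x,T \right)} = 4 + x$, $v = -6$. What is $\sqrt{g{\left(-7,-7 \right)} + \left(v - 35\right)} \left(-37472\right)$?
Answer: $- 74944 i \sqrt{11} \approx - 2.4856 \cdot 10^{5} i$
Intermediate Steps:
$\sqrt{g{\left(-7,-7 \right)} + \left(v - 35\right)} \left(-37472\right) = \sqrt{\left(4 - 7\right) - 41} \left(-37472\right) = \sqrt{-3 - 41} \left(-37472\right) = \sqrt{-44} \left(-37472\right) = 2 i \sqrt{11} \left(-37472\right) = - 74944 i \sqrt{11}$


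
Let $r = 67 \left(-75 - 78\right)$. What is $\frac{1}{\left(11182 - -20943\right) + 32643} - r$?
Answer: $\frac{663936769}{64768} \approx 10251.0$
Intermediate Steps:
$r = -10251$ ($r = 67 \left(-153\right) = -10251$)
$\frac{1}{\left(11182 - -20943\right) + 32643} - r = \frac{1}{\left(11182 - -20943\right) + 32643} - -10251 = \frac{1}{\left(11182 + 20943\right) + 32643} + 10251 = \frac{1}{32125 + 32643} + 10251 = \frac{1}{64768} + 10251 = \frac{663936769}{64768}$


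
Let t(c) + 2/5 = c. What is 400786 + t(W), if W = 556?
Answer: 2006708/5 ≈ 4.0134e+5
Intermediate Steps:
t(c) = -⅖ + c
400786 + t(W) = 400786 + (-⅖ + 556) = 400786 + 2778/5 = 2006708/5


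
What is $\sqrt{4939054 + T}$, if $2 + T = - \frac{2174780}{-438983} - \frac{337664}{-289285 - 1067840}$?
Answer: $\frac{4 \sqrt{4382472208545851523570975585}}{119150960775} \approx 2222.4$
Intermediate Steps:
$T = \frac{1908167455462}{595754803875}$ ($T = -2 - \left(- \frac{2174780}{438983} + \frac{337664}{-289285 - 1067840}\right) = -2 - \left(- \frac{2174780}{438983} + \frac{337664}{-1357125}\right) = -2 + \left(\frac{2174780}{438983} - - \frac{337664}{1357125}\right) = -2 + \left(\frac{2174780}{438983} + \frac{337664}{1357125}\right) = -2 + \frac{3099677063212}{595754803875} = \frac{1908167455462}{595754803875} \approx 3.2029$)
$\sqrt{4939054 + T} = \sqrt{4939054 + \frac{1908167455462}{595754803875}} = \sqrt{\frac{2942467055265489712}{595754803875}} = \frac{4 \sqrt{4382472208545851523570975585}}{119150960775}$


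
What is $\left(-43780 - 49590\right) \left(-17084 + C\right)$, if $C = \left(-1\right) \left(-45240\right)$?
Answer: $-2628925720$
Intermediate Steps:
$C = 45240$
$\left(-43780 - 49590\right) \left(-17084 + C\right) = \left(-43780 - 49590\right) \left(-17084 + 45240\right) = \left(-93370\right) 28156 = -2628925720$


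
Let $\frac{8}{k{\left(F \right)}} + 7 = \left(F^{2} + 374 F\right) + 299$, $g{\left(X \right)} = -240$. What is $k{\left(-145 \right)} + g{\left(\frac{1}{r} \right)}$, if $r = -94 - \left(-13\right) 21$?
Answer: $- \frac{7899128}{32913} \approx -240.0$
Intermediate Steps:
$r = 179$ ($r = -94 - -273 = -94 + 273 = 179$)
$k{\left(F \right)} = \frac{8}{292 + F^{2} + 374 F}$ ($k{\left(F \right)} = \frac{8}{-7 + \left(\left(F^{2} + 374 F\right) + 299\right)} = \frac{8}{-7 + \left(299 + F^{2} + 374 F\right)} = \frac{8}{292 + F^{2} + 374 F}$)
$k{\left(-145 \right)} + g{\left(\frac{1}{r} \right)} = \frac{8}{292 + \left(-145\right)^{2} + 374 \left(-145\right)} - 240 = \frac{8}{292 + 21025 - 54230} - 240 = \frac{8}{-32913} - 240 = 8 \left(- \frac{1}{32913}\right) - 240 = - \frac{8}{32913} - 240 = - \frac{7899128}{32913}$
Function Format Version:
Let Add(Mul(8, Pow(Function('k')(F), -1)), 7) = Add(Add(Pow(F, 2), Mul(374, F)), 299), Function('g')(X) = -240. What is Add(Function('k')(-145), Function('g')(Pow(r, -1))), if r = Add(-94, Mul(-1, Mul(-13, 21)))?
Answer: Rational(-7899128, 32913) ≈ -240.00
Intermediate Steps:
r = 179 (r = Add(-94, Mul(-1, -273)) = Add(-94, 273) = 179)
Function('k')(F) = Mul(8, Pow(Add(292, Pow(F, 2), Mul(374, F)), -1)) (Function('k')(F) = Mul(8, Pow(Add(-7, Add(Add(Pow(F, 2), Mul(374, F)), 299)), -1)) = Mul(8, Pow(Add(-7, Add(299, Pow(F, 2), Mul(374, F))), -1)) = Mul(8, Pow(Add(292, Pow(F, 2), Mul(374, F)), -1)))
Add(Function('k')(-145), Function('g')(Pow(r, -1))) = Add(Mul(8, Pow(Add(292, Pow(-145, 2), Mul(374, -145)), -1)), -240) = Add(Mul(8, Pow(Add(292, 21025, -54230), -1)), -240) = Add(Mul(8, Pow(-32913, -1)), -240) = Add(Mul(8, Rational(-1, 32913)), -240) = Add(Rational(-8, 32913), -240) = Rational(-7899128, 32913)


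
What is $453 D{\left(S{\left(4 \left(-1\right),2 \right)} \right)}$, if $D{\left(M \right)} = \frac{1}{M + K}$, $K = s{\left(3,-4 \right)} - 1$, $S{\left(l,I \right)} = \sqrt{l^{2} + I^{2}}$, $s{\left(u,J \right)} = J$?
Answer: $-453 - \frac{906 \sqrt{5}}{5} \approx -858.18$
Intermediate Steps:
$S{\left(l,I \right)} = \sqrt{I^{2} + l^{2}}$
$K = -5$ ($K = -4 - 1 = -5$)
$D{\left(M \right)} = \frac{1}{-5 + M}$ ($D{\left(M \right)} = \frac{1}{M - 5} = \frac{1}{-5 + M}$)
$453 D{\left(S{\left(4 \left(-1\right),2 \right)} \right)} = \frac{453}{-5 + \sqrt{2^{2} + \left(4 \left(-1\right)\right)^{2}}} = \frac{453}{-5 + \sqrt{4 + \left(-4\right)^{2}}} = \frac{453}{-5 + \sqrt{4 + 16}} = \frac{453}{-5 + \sqrt{20}} = \frac{453}{-5 + 2 \sqrt{5}}$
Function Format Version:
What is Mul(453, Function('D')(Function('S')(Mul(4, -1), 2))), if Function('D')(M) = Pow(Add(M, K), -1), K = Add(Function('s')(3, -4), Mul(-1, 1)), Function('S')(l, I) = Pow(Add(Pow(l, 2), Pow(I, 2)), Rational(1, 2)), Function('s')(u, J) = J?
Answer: Add(-453, Mul(Rational(-906, 5), Pow(5, Rational(1, 2)))) ≈ -858.18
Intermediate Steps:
Function('S')(l, I) = Pow(Add(Pow(I, 2), Pow(l, 2)), Rational(1, 2))
K = -5 (K = Add(-4, Mul(-1, 1)) = Add(-4, -1) = -5)
Function('D')(M) = Pow(Add(-5, M), -1) (Function('D')(M) = Pow(Add(M, -5), -1) = Pow(Add(-5, M), -1))
Mul(453, Function('D')(Function('S')(Mul(4, -1), 2))) = Mul(453, Pow(Add(-5, Pow(Add(Pow(2, 2), Pow(Mul(4, -1), 2)), Rational(1, 2))), -1)) = Mul(453, Pow(Add(-5, Pow(Add(4, Pow(-4, 2)), Rational(1, 2))), -1)) = Mul(453, Pow(Add(-5, Pow(Add(4, 16), Rational(1, 2))), -1)) = Mul(453, Pow(Add(-5, Pow(20, Rational(1, 2))), -1)) = Mul(453, Pow(Add(-5, Mul(2, Pow(5, Rational(1, 2)))), -1))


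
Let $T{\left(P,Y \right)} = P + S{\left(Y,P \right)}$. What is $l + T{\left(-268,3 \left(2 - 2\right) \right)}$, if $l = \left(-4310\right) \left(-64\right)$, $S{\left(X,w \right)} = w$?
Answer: $275304$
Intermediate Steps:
$l = 275840$
$T{\left(P,Y \right)} = 2 P$ ($T{\left(P,Y \right)} = P + P = 2 P$)
$l + T{\left(-268,3 \left(2 - 2\right) \right)} = 275840 + 2 \left(-268\right) = 275840 - 536 = 275304$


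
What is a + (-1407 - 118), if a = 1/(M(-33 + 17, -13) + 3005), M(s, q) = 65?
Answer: -4681749/3070 ≈ -1525.0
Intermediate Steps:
a = 1/3070 (a = 1/(65 + 3005) = 1/3070 ≈ 0.00032573)
a + (-1407 - 118) = 1/3070 + (-1407 - 118) = 1/3070 - 1525 = -4681749/3070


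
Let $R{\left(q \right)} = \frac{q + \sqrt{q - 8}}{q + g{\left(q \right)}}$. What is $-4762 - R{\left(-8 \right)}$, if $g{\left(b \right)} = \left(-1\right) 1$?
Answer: $- \frac{42866}{9} + \frac{4 i}{9} \approx -4762.9 + 0.44444 i$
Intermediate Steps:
$g{\left(b \right)} = -1$
$R{\left(q \right)} = \frac{q + \sqrt{-8 + q}}{-1 + q}$ ($R{\left(q \right)} = \frac{q + \sqrt{q - 8}}{q - 1} = \frac{q + \sqrt{-8 + q}}{-1 + q}$)
$-4762 - R{\left(-8 \right)} = -4762 - \frac{-8 + \sqrt{-8 - 8}}{-1 - 8} = -4762 - \frac{-8 + \sqrt{-16}}{-9} = -4762 - - \frac{-8 + 4 i}{9} = -4762 - \left(\frac{8}{9} - \frac{4 i}{9}\right) = - \frac{42866}{9} + \frac{4 i}{9}$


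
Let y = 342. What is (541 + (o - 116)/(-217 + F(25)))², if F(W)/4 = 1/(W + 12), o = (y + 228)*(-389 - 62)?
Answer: 192027728763649/64400625 ≈ 2.9818e+6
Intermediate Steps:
o = -257070 (o = (342 + 228)*(-389 - 62) = 570*(-451) = -257070)
F(W) = 4/(12 + W) (F(W) = 4/(W + 12) = 4/(12 + W))
(541 + (o - 116)/(-217 + F(25)))² = (541 + (-257070 - 116)/(-217 + 4/(12 + 25)))² = (541 - 257186/(-217 + 4/37))² = (541 - 257186/(-8025/37))² = (541 - 257186*(-37/8025))² = (541 + 9515882/8025)² = (13857407/8025)² = 192027728763649/64400625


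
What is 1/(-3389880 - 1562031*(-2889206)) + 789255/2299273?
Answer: 11291943085633803103/32895907981994671818 ≈ 0.34326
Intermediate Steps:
1/(-3389880 - 1562031*(-2889206)) + 789255/2299273 = -1/2889206/(-4951911) + 789255*(1/2299273) = -1/4951911*(-1/2889206) + 789255/2299273 = 1/14307090972666 + 789255/2299273 = 11291943085633803103/32895907981994671818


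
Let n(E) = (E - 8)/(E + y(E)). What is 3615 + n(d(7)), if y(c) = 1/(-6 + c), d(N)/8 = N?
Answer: 10128015/2801 ≈ 3615.9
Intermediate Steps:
d(N) = 8*N
n(E) = (-8 + E)/(E + 1/(-6 + E)) (n(E) = (E - 8)/(E + 1/(-6 + E)) = (-8 + E)/(E + 1/(-6 + E)))
3615 + n(d(7)) = 3615 + (-8 + 8*7)*(-6 + 8*7)/(1 + (8*7)*(-6 + 8*7)) = 3615 + (-8 + 56)*(-6 + 56)/(1 + 56*(-6 + 56)) = 3615 + 48*50/(1 + 56*50) = 3615 + 48*50/(1 + 2800) = 3615 + 48*50/2801 = 3615 + (1/2801)*48*50 = 3615 + 2400/2801 = 10128015/2801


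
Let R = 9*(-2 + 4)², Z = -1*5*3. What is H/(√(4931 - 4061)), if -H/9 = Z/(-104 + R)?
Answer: -9*√870/3944 ≈ -0.067308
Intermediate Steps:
Z = -15 (Z = -5*3 = -15)
R = 36 (R = 9*2² = 9*4 = 36)
H = -135/68 (H = -(-135)/(-104 + 36) = -(-135)/(-68) = -(-135)*(-1)/68 = -9*15/68 = -135/68 ≈ -1.9853)
H/(√(4931 - 4061)) = -135/(68*√(4931 - 4061)) = -135*√870/870/68 = -9*√870/3944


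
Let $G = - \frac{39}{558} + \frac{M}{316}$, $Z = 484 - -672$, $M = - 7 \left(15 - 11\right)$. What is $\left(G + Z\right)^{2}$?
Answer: $\frac{288454048084225}{215913636} \approx 1.336 \cdot 10^{6}$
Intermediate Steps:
$M = -28$ ($M = \left(-7\right) 4 = -28$)
$Z = 1156$ ($Z = 484 + 672 = 1156$)
$G = - \frac{2329}{14694}$ ($G = - \frac{39}{558} - \frac{28}{316} = \left(-39\right) \frac{1}{558} - \frac{7}{79} = - \frac{13}{186} - \frac{7}{79} = - \frac{2329}{14694} \approx -0.1585$)
$\left(G + Z\right)^{2} = \left(- \frac{2329}{14694} + 1156\right)^{2} = \left(\frac{16983935}{14694}\right)^{2} = \frac{288454048084225}{215913636}$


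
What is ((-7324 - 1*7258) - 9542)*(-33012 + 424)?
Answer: 786152912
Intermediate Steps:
((-7324 - 1*7258) - 9542)*(-33012 + 424) = ((-7324 - 7258) - 9542)*(-32588) = (-14582 - 9542)*(-32588) = -24124*(-32588) = 786152912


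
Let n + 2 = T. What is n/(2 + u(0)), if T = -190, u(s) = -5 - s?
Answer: 64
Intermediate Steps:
n = -192 (n = -2 - 190 = -192)
n/(2 + u(0)) = -192/(2 + (-5 - 1*0)) = -192/(2 + (-5 + 0)) = -192/(2 - 5) = -192/(-3) = -192*(-1/3) = 64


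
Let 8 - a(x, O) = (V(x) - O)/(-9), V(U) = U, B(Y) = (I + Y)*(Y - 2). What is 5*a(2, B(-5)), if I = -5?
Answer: 20/9 ≈ 2.2222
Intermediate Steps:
B(Y) = (-5 + Y)*(-2 + Y) (B(Y) = (-5 + Y)*(Y - 2) = (-5 + Y)*(-2 + Y))
a(x, O) = 8 - O/9 + x/9 (a(x, O) = 8 - (x - O)/(-9) = 8 - (x - O)*(-1)/9 = 8 - (-x/9 + O/9) = 8 + (-O/9 + x/9) = 8 - O/9 + x/9)
5*a(2, B(-5)) = 5*(8 - (10 + (-5)² - 7*(-5))/9 + (⅑)*2) = 5*(8 - (10 + 25 + 35)/9 + 2/9) = 5*(8 - ⅑*70 + 2/9) = 5*(8 - 70/9 + 2/9) = 5*(4/9) = 20/9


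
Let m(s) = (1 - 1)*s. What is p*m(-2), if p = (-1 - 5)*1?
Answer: 0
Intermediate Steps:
p = -6 (p = -6*1 = -6)
m(s) = 0 (m(s) = 0*s = 0)
p*m(-2) = -6*0 = 0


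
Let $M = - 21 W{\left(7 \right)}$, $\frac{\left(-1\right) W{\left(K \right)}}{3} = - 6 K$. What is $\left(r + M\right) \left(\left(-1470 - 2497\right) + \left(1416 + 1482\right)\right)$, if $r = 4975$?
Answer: $-2489701$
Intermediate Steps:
$W{\left(K \right)} = 18 K$ ($W{\left(K \right)} = - 3 \left(- 6 K\right) = 18 K$)
$M = -2646$ ($M = - 21 \cdot 18 \cdot 7 = \left(-21\right) 126 = -2646$)
$\left(r + M\right) \left(\left(-1470 - 2497\right) + \left(1416 + 1482\right)\right) = \left(4975 - 2646\right) \left(\left(-1470 - 2497\right) + \left(1416 + 1482\right)\right) = 2329 \left(-3967 + 2898\right) = 2329 \left(-1069\right) = -2489701$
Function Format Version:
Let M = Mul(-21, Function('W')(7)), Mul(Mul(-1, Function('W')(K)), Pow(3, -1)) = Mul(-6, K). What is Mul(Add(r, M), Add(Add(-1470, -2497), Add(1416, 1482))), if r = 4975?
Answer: -2489701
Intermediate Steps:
Function('W')(K) = Mul(18, K) (Function('W')(K) = Mul(-3, Mul(-6, K)) = Mul(18, K))
M = -2646 (M = Mul(-21, Mul(18, 7)) = Mul(-21, 126) = -2646)
Mul(Add(r, M), Add(Add(-1470, -2497), Add(1416, 1482))) = Mul(Add(4975, -2646), Add(Add(-1470, -2497), Add(1416, 1482))) = Mul(2329, Add(-3967, 2898)) = Mul(2329, -1069) = -2489701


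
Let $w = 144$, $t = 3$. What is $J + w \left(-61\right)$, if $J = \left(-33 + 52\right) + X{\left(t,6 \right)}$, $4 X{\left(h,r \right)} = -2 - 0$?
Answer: $- \frac{17531}{2} \approx -8765.5$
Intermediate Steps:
$X{\left(h,r \right)} = - \frac{1}{2}$ ($X{\left(h,r \right)} = \frac{-2 - 0}{4} = \frac{-2 + 0}{4} = \frac{1}{4} \left(-2\right) = - \frac{1}{2}$)
$J = \frac{37}{2}$ ($J = \left(-33 + 52\right) - \frac{1}{2} = 19 - \frac{1}{2} = \frac{37}{2} \approx 18.5$)
$J + w \left(-61\right) = \frac{37}{2} + 144 \left(-61\right) = \frac{37}{2} - 8784 = - \frac{17531}{2}$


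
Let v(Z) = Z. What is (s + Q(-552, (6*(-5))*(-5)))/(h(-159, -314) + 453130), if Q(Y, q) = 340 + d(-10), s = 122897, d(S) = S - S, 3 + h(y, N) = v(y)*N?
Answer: 123237/503053 ≈ 0.24498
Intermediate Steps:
h(y, N) = -3 + N*y (h(y, N) = -3 + y*N = -3 + N*y)
d(S) = 0
Q(Y, q) = 340 (Q(Y, q) = 340 + 0 = 340)
(s + Q(-552, (6*(-5))*(-5)))/(h(-159, -314) + 453130) = (122897 + 340)/((-3 - 314*(-159)) + 453130) = 123237/((-3 + 49926) + 453130) = 123237/(49923 + 453130) = 123237/503053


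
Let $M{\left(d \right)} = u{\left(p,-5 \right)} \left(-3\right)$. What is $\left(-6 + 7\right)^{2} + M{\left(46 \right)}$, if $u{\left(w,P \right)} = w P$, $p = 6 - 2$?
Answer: $61$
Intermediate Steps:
$p = 4$
$u{\left(w,P \right)} = P w$
$M{\left(d \right)} = 60$ ($M{\left(d \right)} = \left(-5\right) 4 \left(-3\right) = \left(-20\right) \left(-3\right) = 60$)
$\left(-6 + 7\right)^{2} + M{\left(46 \right)} = \left(-6 + 7\right)^{2} + 60 = 1^{2} + 60 = 1 + 60 = 61$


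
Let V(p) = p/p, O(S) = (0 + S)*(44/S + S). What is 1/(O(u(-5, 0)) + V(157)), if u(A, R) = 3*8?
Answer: 1/621 ≈ 0.0016103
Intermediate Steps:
u(A, R) = 24
O(S) = S*(S + 44/S)
V(p) = 1
1/(O(u(-5, 0)) + V(157)) = 1/((44 + 24²) + 1) = 1/((44 + 576) + 1) = 1/(620 + 1) = 1/621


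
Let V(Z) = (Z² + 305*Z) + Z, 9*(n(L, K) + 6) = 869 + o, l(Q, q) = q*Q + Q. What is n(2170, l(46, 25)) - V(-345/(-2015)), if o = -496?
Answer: -24814856/1461681 ≈ -16.977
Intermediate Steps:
l(Q, q) = Q + Q*q (l(Q, q) = Q*q + Q = Q + Q*q)
n(L, K) = 319/9 (n(L, K) = -6 + (869 - 496)/9 = -6 + (⅑)*373 = -6 + 373/9 = 319/9)
V(Z) = Z² + 306*Z
n(2170, l(46, 25)) - V(-345/(-2015)) = 319/9 - (-345/(-2015))*(306 - 345/(-2015)) = 319/9 - (-345*(-1/2015))*(306 - 345*(-1/2015)) = 319/9 - 69*(306 + 69/403)/403 = 319/9 - 69*123387/(403*403) = 319/9 - 1*8513703/162409 = 319/9 - 8513703/162409 = -24814856/1461681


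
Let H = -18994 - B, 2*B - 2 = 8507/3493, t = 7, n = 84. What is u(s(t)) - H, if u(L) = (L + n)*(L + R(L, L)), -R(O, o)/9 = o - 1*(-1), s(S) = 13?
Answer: 56134031/6986 ≈ 8035.2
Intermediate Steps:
B = 15493/6986 (B = 1 + (8507/3493)/2 = 1 + (8507*(1/3493))/2 = 1 + (½)*(8507/3493) = 1 + 8507/6986 = 15493/6986 ≈ 2.2177)
R(O, o) = -9 - 9*o (R(O, o) = -9*(o - 1*(-1)) = -9*(o + 1) = -9*(1 + o) = -9 - 9*o)
u(L) = (-9 - 8*L)*(84 + L) (u(L) = (L + 84)*(L + (-9 - 9*L)) = (84 + L)*(-9 - 8*L) = (-9 - 8*L)*(84 + L))
H = -132707577/6986 (H = -18994 - 1*15493/6986 = -18994 - 15493/6986 = -132707577/6986 ≈ -18996.)
u(s(t)) - H = (-756 - 681*13 - 8*13²) - 1*(-132707577/6986) = (-756 - 8853 - 8*169) + 132707577/6986 = (-756 - 8853 - 1352) + 132707577/6986 = -10961 + 132707577/6986 = 56134031/6986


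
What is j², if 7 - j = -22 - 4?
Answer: 1089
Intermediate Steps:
j = 33 (j = 7 - (-22 - 4) = 7 - 1*(-26) = 7 + 26 = 33)
j² = 33² = 1089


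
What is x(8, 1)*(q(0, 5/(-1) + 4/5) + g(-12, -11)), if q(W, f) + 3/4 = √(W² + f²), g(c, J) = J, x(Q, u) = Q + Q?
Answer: -604/5 ≈ -120.80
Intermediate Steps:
x(Q, u) = 2*Q
q(W, f) = -¾ + √(W² + f²)
x(8, 1)*(q(0, 5/(-1) + 4/5) + g(-12, -11)) = (2*8)*((-¾ + √(0² + (5/(-1) + 4/5)²)) - 11) = 16*((-¾ + √(0 + (5*(-1) + 4*(⅕))²)) - 11) = 16*((-¾ + √(0 + (-5 + ⅘)²)) - 11) = 16*((-¾ + √(0 + (-21/5)²)) - 11) = 16*((-¾ + √(0 + 441/25)) - 11) = 16*((-¾ + √(441/25)) - 11) = 16*((-¾ + 21/5) - 11) = 16*(69/20 - 11) = 16*(-151/20) = -604/5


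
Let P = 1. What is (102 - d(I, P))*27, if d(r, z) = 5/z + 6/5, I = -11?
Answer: 12933/5 ≈ 2586.6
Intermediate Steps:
d(r, z) = 6/5 + 5/z (d(r, z) = 5/z + 6*(1/5) = 5/z + 6/5 = 6/5 + 5/z)
(102 - d(I, P))*27 = (102 - (6/5 + 5/1))*27 = (102 - (6/5 + 5*1))*27 = (102 - (6/5 + 5))*27 = (102 - 1*31/5)*27 = (102 - 31/5)*27 = (479/5)*27 = 12933/5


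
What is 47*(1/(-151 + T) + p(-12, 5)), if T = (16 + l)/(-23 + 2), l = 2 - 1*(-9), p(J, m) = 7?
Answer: 350385/1066 ≈ 328.69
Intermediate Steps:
l = 11 (l = 2 + 9 = 11)
T = -9/7 (T = (16 + 11)/(-23 + 2) = 27/(-21) = 27*(-1/21) = -9/7 ≈ -1.2857)
47*(1/(-151 + T) + p(-12, 5)) = 47*(1/(-151 - 9/7) + 7) = 47*(1/(-1066/7) + 7) = 47*(-7/1066 + 7) = 47*(7455/1066) = 350385/1066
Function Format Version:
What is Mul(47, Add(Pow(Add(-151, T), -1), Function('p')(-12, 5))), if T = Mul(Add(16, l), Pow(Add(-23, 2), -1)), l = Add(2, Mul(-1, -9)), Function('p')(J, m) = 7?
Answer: Rational(350385, 1066) ≈ 328.69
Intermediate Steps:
l = 11 (l = Add(2, 9) = 11)
T = Rational(-9, 7) (T = Mul(Add(16, 11), Pow(Add(-23, 2), -1)) = Mul(27, Pow(-21, -1)) = Mul(27, Rational(-1, 21)) = Rational(-9, 7) ≈ -1.2857)
Mul(47, Add(Pow(Add(-151, T), -1), Function('p')(-12, 5))) = Mul(47, Add(Pow(Add(-151, Rational(-9, 7)), -1), 7)) = Mul(47, Add(Pow(Rational(-1066, 7), -1), 7)) = Mul(47, Add(Rational(-7, 1066), 7)) = Mul(47, Rational(7455, 1066)) = Rational(350385, 1066)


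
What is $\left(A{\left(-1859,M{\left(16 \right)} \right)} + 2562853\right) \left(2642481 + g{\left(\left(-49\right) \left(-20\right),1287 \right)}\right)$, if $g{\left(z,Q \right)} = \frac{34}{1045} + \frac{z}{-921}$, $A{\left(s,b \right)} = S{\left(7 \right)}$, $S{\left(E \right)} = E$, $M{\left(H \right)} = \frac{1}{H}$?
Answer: $\frac{1303594450442832148}{192489} \approx 6.7723 \cdot 10^{12}$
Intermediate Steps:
$A{\left(s,b \right)} = 7$
$g{\left(z,Q \right)} = \frac{34}{1045} - \frac{z}{921}$ ($g{\left(z,Q \right)} = 34 \cdot \frac{1}{1045} + z \left(- \frac{1}{921}\right) = \frac{34}{1045} - \frac{z}{921}$)
$\left(A{\left(-1859,M{\left(16 \right)} \right)} + 2562853\right) \left(2642481 + g{\left(\left(-49\right) \left(-20\right),1287 \right)}\right) = \left(7 + 2562853\right) \left(2642481 + \left(\frac{34}{1045} - \frac{\left(-49\right) \left(-20\right)}{921}\right)\right) = 2562860 \left(2642481 + \left(\frac{34}{1045} - \frac{980}{921}\right)\right) = 2562860 \left(2642481 - \frac{992786}{962445}\right) = 2562860 \cdot \frac{2543241633259}{962445} = \frac{1303594450442832148}{192489}$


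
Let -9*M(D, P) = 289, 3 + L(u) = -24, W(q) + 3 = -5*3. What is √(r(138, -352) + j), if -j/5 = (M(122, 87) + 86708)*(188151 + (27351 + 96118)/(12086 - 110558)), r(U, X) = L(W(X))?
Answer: I*√1779016519453483133538/147708 ≈ 2.8555e+5*I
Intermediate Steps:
W(q) = -18 (W(q) = -3 - 5*3 = -3 - 15 = -18)
L(u) = -27 (L(u) = -3 - 24 = -27)
r(U, X) = -27
M(D, P) = -289/9 (M(D, P) = -⅑*289 = -289/9)
j = -72264867936648245/886248 (j = -5*(-289/9 + 86708)*(188151 + (27351 + 96118)/(12086 - 110558)) = -3900415*(188151 + 123469/(-98472))/9 = -3900415*(188151 + 123469*(-1/98472))/9 = -3900415*(188151 - 123469/98472)/9 = -3900415*18527481803/(9*98472) = -5*14452973587329649/886248 = -72264867936648245/886248 ≈ -8.1540e+10)
√(r(138, -352) + j) = √(-27 - 72264867936648245/886248) = √(-72264867960576941/886248) = I*√1779016519453483133538/147708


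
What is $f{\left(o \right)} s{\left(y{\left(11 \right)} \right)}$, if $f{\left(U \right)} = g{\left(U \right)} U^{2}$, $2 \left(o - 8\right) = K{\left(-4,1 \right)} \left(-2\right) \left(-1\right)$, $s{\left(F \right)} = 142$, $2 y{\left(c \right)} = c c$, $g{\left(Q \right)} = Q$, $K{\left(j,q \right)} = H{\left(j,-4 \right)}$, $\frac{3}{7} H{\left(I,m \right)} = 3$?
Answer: $479250$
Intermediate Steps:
$H{\left(I,m \right)} = 7$ ($H{\left(I,m \right)} = \frac{7}{3} \cdot 3 = 7$)
$K{\left(j,q \right)} = 7$
$y{\left(c \right)} = \frac{c^{2}}{2}$ ($y{\left(c \right)} = \frac{c c}{2} = \frac{c^{2}}{2}$)
$o = 15$ ($o = 8 + \frac{7 \left(-2\right) \left(-1\right)}{2} = 8 + \frac{\left(-14\right) \left(-1\right)}{2} = 8 + \frac{1}{2} \cdot 14 = 8 + 7 = 15$)
$f{\left(U \right)} = U^{3}$ ($f{\left(U \right)} = U U^{2} = U^{3}$)
$f{\left(o \right)} s{\left(y{\left(11 \right)} \right)} = 15^{3} \cdot 142 = 3375 \cdot 142 = 479250$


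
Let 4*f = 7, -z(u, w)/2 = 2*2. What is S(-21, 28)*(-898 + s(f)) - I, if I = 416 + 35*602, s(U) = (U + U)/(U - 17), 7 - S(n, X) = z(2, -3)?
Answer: -2132526/61 ≈ -34959.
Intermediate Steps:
z(u, w) = -8 (z(u, w) = -4*2 = -2*4 = -8)
S(n, X) = 15 (S(n, X) = 7 - 1*(-8) = 7 + 8 = 15)
f = 7/4 (f = (¼)*7 = 7/4 ≈ 1.7500)
s(U) = 2*U/(-17 + U) (s(U) = (2*U)/(-17 + U) = 2*U/(-17 + U))
I = 21486 (I = 416 + 21070 = 21486)
S(-21, 28)*(-898 + s(f)) - I = 15*(-898 + 2*(7/4)/(-17 + 7/4)) - 1*21486 = 15*(-898 + 2*(7/4)/(-61/4)) - 21486 = 15*(-898 + 2*(7/4)*(-4/61)) - 21486 = 15*(-898 - 14/61) - 21486 = 15*(-54792/61) - 21486 = -821880/61 - 21486 = -2132526/61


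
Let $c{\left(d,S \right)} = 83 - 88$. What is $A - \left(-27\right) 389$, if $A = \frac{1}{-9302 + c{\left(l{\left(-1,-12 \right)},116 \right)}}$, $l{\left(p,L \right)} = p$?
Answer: $\frac{97751420}{9307} \approx 10503.0$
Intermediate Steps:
$c{\left(d,S \right)} = -5$ ($c{\left(d,S \right)} = 83 - 88 = -5$)
$A = - \frac{1}{9307}$ ($A = \frac{1}{-9302 - 5} = \frac{1}{-9307} = - \frac{1}{9307} \approx -0.00010745$)
$A - \left(-27\right) 389 = - \frac{1}{9307} - \left(-27\right) 389 = - \frac{1}{9307} - -10503 = - \frac{1}{9307} + 10503 = \frac{97751420}{9307}$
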